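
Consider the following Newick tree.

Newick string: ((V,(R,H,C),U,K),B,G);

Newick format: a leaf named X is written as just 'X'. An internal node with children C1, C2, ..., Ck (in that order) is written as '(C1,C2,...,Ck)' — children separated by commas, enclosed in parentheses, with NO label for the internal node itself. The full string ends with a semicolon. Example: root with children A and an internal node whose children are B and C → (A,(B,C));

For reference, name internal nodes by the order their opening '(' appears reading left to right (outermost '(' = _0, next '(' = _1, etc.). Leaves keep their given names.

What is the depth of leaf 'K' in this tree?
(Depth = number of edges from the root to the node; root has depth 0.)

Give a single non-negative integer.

Answer: 2

Derivation:
Newick: ((V,(R,H,C),U,K),B,G);
Naming internals by '(' encounter order: outermost '(' = _0, next = _1, ...
Query node: K
Path from root: _0 -> _1 -> K
Depth of K: 2 (number of edges from root)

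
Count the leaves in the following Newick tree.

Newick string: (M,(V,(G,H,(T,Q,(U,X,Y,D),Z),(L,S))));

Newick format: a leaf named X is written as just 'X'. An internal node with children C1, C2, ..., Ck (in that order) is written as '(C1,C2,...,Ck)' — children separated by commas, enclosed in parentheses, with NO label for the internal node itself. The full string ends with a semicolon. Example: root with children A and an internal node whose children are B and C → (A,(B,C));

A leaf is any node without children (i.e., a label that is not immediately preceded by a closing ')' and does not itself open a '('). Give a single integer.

Newick: (M,(V,(G,H,(T,Q,(U,X,Y,D),Z),(L,S))));
Scan left-to-right; a leaf is any maximal label run not followed by '(':
  pos 1: leaf 'M' → count = 1
  pos 4: leaf 'V' → count = 2
  pos 7: leaf 'G' → count = 3
  pos 9: leaf 'H' → count = 4
  pos 12: leaf 'T' → count = 5
  pos 14: leaf 'Q' → count = 6
  pos 17: leaf 'U' → count = 7
  pos 19: leaf 'X' → count = 8
  pos 21: leaf 'Y' → count = 9
  pos 23: leaf 'D' → count = 10
  pos 26: leaf 'Z' → count = 11
  pos 30: leaf 'L' → count = 12
  pos 32: leaf 'S' → count = 13
Total leaves: 13

Answer: 13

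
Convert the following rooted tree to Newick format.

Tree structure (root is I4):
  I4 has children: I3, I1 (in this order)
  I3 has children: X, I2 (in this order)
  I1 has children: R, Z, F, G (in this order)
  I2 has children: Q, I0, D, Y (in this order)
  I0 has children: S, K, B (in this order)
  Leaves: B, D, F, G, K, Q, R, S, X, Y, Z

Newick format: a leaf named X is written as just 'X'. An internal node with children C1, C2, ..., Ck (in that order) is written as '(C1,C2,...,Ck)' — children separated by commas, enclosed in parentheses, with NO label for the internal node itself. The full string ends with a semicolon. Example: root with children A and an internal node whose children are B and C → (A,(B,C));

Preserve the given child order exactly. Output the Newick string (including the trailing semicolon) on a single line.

Answer: ((X,(Q,(S,K,B),D,Y)),(R,Z,F,G));

Derivation:
internal I4 with children ['I3', 'I1']
  internal I3 with children ['X', 'I2']
    leaf 'X' → 'X'
    internal I2 with children ['Q', 'I0', 'D', 'Y']
      leaf 'Q' → 'Q'
      internal I0 with children ['S', 'K', 'B']
        leaf 'S' → 'S'
        leaf 'K' → 'K'
        leaf 'B' → 'B'
      → '(S,K,B)'
      leaf 'D' → 'D'
      leaf 'Y' → 'Y'
    → '(Q,(S,K,B),D,Y)'
  → '(X,(Q,(S,K,B),D,Y))'
  internal I1 with children ['R', 'Z', 'F', 'G']
    leaf 'R' → 'R'
    leaf 'Z' → 'Z'
    leaf 'F' → 'F'
    leaf 'G' → 'G'
  → '(R,Z,F,G)'
→ '((X,(Q,(S,K,B),D,Y)),(R,Z,F,G))'
Final: ((X,(Q,(S,K,B),D,Y)),(R,Z,F,G));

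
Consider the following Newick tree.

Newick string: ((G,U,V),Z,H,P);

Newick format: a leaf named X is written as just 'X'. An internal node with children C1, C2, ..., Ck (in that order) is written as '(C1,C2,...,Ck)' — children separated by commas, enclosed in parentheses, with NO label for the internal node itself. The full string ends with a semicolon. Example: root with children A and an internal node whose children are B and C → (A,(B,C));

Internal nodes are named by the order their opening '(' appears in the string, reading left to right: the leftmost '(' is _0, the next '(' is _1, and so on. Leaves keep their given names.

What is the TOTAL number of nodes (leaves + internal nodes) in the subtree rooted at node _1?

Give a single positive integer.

Newick: ((G,U,V),Z,H,P);
Locate _1: it is the '(' at position 1 (the 2nd '(' reading left to right).
Query: subtree rooted at _1
_1: subtree_size = 1 + 3
  G: subtree_size = 1 + 0
  U: subtree_size = 1 + 0
  V: subtree_size = 1 + 0
Total subtree size of _1: 4

Answer: 4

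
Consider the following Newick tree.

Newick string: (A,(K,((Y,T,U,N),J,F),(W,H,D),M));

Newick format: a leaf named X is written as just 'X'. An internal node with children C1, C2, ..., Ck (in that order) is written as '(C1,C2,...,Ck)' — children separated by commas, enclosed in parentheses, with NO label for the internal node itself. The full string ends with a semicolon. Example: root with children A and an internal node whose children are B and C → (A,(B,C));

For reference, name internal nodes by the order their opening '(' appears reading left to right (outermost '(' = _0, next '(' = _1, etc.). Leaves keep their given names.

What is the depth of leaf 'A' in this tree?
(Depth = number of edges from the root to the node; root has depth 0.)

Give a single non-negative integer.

Answer: 1

Derivation:
Newick: (A,(K,((Y,T,U,N),J,F),(W,H,D),M));
Naming internals by '(' encounter order: outermost '(' = _0, next = _1, ...
Query node: A
Path from root: _0 -> A
Depth of A: 1 (number of edges from root)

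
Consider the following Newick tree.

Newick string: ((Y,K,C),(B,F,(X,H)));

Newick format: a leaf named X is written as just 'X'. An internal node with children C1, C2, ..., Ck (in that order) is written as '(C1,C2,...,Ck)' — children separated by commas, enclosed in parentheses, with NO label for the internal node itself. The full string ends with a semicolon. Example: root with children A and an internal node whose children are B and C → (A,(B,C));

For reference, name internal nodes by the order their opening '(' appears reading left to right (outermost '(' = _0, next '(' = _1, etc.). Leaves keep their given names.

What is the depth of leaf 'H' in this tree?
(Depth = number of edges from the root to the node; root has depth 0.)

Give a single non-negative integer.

Newick: ((Y,K,C),(B,F,(X,H)));
Naming internals by '(' encounter order: outermost '(' = _0, next = _1, ...
Query node: H
Path from root: _0 -> _2 -> _3 -> H
Depth of H: 3 (number of edges from root)

Answer: 3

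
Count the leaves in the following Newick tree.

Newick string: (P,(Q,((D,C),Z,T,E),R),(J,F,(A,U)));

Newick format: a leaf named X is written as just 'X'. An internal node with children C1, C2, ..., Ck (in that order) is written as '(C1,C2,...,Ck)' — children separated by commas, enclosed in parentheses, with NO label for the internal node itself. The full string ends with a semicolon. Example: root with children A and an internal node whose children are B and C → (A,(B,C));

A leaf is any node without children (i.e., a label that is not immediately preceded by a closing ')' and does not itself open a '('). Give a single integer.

Newick: (P,(Q,((D,C),Z,T,E),R),(J,F,(A,U)));
Scan left-to-right; a leaf is any maximal label run not followed by '(':
  pos 1: leaf 'P' → count = 1
  pos 4: leaf 'Q' → count = 2
  pos 8: leaf 'D' → count = 3
  pos 10: leaf 'C' → count = 4
  pos 13: leaf 'Z' → count = 5
  pos 15: leaf 'T' → count = 6
  pos 17: leaf 'E' → count = 7
  pos 20: leaf 'R' → count = 8
  pos 24: leaf 'J' → count = 9
  pos 26: leaf 'F' → count = 10
  pos 29: leaf 'A' → count = 11
  pos 31: leaf 'U' → count = 12
Total leaves: 12

Answer: 12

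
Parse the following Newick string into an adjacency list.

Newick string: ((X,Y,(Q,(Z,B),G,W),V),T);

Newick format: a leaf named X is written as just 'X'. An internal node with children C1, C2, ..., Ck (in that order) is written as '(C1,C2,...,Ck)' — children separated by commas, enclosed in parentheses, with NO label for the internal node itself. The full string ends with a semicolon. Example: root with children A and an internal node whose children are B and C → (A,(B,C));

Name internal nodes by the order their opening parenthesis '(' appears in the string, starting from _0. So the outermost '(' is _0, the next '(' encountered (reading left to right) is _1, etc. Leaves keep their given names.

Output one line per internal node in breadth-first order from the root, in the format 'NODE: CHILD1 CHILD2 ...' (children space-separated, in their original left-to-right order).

Answer: _0: _1 T
_1: X Y _2 V
_2: Q _3 G W
_3: Z B

Derivation:
Input: ((X,Y,(Q,(Z,B),G,W),V),T);
Scanning left-to-right, naming '(' by encounter order:
  pos 0: '(' -> open internal node _0 (depth 1)
  pos 1: '(' -> open internal node _1 (depth 2)
  pos 6: '(' -> open internal node _2 (depth 3)
  pos 9: '(' -> open internal node _3 (depth 4)
  pos 13: ')' -> close internal node _3 (now at depth 3)
  pos 18: ')' -> close internal node _2 (now at depth 2)
  pos 21: ')' -> close internal node _1 (now at depth 1)
  pos 24: ')' -> close internal node _0 (now at depth 0)
Total internal nodes: 4
BFS adjacency from root:
  _0: _1 T
  _1: X Y _2 V
  _2: Q _3 G W
  _3: Z B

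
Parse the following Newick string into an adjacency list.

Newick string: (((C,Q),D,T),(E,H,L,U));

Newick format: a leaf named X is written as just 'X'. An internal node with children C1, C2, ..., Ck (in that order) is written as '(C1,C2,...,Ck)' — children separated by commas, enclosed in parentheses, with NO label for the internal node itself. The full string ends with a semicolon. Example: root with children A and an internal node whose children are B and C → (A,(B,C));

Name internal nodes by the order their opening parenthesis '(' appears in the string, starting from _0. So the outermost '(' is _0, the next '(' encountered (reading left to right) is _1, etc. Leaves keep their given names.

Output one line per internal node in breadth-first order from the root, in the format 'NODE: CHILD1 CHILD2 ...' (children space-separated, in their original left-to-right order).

Input: (((C,Q),D,T),(E,H,L,U));
Scanning left-to-right, naming '(' by encounter order:
  pos 0: '(' -> open internal node _0 (depth 1)
  pos 1: '(' -> open internal node _1 (depth 2)
  pos 2: '(' -> open internal node _2 (depth 3)
  pos 6: ')' -> close internal node _2 (now at depth 2)
  pos 11: ')' -> close internal node _1 (now at depth 1)
  pos 13: '(' -> open internal node _3 (depth 2)
  pos 21: ')' -> close internal node _3 (now at depth 1)
  pos 22: ')' -> close internal node _0 (now at depth 0)
Total internal nodes: 4
BFS adjacency from root:
  _0: _1 _3
  _1: _2 D T
  _3: E H L U
  _2: C Q

Answer: _0: _1 _3
_1: _2 D T
_3: E H L U
_2: C Q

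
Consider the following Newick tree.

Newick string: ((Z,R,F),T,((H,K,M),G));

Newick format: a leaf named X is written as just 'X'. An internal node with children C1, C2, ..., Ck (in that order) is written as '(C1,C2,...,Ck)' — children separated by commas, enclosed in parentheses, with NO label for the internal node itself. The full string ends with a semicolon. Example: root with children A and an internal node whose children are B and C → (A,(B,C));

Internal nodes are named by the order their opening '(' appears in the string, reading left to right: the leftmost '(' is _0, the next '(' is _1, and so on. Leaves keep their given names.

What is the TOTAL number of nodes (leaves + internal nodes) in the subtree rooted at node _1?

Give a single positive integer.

Newick: ((Z,R,F),T,((H,K,M),G));
Locate _1: it is the '(' at position 1 (the 2nd '(' reading left to right).
Query: subtree rooted at _1
_1: subtree_size = 1 + 3
  Z: subtree_size = 1 + 0
  R: subtree_size = 1 + 0
  F: subtree_size = 1 + 0
Total subtree size of _1: 4

Answer: 4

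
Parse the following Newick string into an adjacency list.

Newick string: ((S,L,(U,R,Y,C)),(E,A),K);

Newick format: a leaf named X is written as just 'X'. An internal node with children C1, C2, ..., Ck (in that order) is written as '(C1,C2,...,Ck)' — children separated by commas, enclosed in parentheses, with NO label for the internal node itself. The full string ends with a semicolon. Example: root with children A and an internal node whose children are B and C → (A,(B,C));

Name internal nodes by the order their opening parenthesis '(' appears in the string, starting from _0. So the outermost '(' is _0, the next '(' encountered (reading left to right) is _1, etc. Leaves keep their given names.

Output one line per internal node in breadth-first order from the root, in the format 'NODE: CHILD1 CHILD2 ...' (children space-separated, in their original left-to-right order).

Input: ((S,L,(U,R,Y,C)),(E,A),K);
Scanning left-to-right, naming '(' by encounter order:
  pos 0: '(' -> open internal node _0 (depth 1)
  pos 1: '(' -> open internal node _1 (depth 2)
  pos 6: '(' -> open internal node _2 (depth 3)
  pos 14: ')' -> close internal node _2 (now at depth 2)
  pos 15: ')' -> close internal node _1 (now at depth 1)
  pos 17: '(' -> open internal node _3 (depth 2)
  pos 21: ')' -> close internal node _3 (now at depth 1)
  pos 24: ')' -> close internal node _0 (now at depth 0)
Total internal nodes: 4
BFS adjacency from root:
  _0: _1 _3 K
  _1: S L _2
  _3: E A
  _2: U R Y C

Answer: _0: _1 _3 K
_1: S L _2
_3: E A
_2: U R Y C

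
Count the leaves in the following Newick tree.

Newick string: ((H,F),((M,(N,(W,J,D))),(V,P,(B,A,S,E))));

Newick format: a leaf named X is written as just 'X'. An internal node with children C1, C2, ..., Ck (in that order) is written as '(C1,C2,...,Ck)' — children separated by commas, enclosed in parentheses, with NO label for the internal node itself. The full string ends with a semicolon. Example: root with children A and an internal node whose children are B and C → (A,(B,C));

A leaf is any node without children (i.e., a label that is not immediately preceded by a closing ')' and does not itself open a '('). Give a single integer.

Newick: ((H,F),((M,(N,(W,J,D))),(V,P,(B,A,S,E))));
Scan left-to-right; a leaf is any maximal label run not followed by '(':
  pos 2: leaf 'H' → count = 1
  pos 4: leaf 'F' → count = 2
  pos 9: leaf 'M' → count = 3
  pos 12: leaf 'N' → count = 4
  pos 15: leaf 'W' → count = 5
  pos 17: leaf 'J' → count = 6
  pos 19: leaf 'D' → count = 7
  pos 25: leaf 'V' → count = 8
  pos 27: leaf 'P' → count = 9
  pos 30: leaf 'B' → count = 10
  pos 32: leaf 'A' → count = 11
  pos 34: leaf 'S' → count = 12
  pos 36: leaf 'E' → count = 13
Total leaves: 13

Answer: 13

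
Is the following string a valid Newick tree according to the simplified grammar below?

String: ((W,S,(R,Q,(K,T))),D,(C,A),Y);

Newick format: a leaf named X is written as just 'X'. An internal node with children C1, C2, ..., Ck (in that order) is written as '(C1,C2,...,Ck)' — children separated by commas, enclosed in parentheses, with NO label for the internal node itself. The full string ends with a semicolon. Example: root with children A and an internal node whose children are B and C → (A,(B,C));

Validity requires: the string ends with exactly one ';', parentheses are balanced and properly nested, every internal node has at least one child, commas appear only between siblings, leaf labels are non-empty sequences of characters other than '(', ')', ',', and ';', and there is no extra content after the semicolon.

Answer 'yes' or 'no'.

Input: ((W,S,(R,Q,(K,T))),D,(C,A),Y);
Paren balance: 5 '(' vs 5 ')' OK
Ends with single ';': True
Full parse: OK
Valid: True

Answer: yes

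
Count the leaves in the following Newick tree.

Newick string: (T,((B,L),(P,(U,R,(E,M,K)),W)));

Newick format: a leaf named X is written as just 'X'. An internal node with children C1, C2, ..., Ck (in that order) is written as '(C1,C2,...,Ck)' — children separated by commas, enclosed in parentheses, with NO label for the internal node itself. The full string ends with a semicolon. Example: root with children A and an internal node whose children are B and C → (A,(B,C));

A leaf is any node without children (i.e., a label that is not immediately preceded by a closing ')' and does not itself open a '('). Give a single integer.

Answer: 10

Derivation:
Newick: (T,((B,L),(P,(U,R,(E,M,K)),W)));
Scan left-to-right; a leaf is any maximal label run not followed by '(':
  pos 1: leaf 'T' → count = 1
  pos 5: leaf 'B' → count = 2
  pos 7: leaf 'L' → count = 3
  pos 11: leaf 'P' → count = 4
  pos 14: leaf 'U' → count = 5
  pos 16: leaf 'R' → count = 6
  pos 19: leaf 'E' → count = 7
  pos 21: leaf 'M' → count = 8
  pos 23: leaf 'K' → count = 9
  pos 27: leaf 'W' → count = 10
Total leaves: 10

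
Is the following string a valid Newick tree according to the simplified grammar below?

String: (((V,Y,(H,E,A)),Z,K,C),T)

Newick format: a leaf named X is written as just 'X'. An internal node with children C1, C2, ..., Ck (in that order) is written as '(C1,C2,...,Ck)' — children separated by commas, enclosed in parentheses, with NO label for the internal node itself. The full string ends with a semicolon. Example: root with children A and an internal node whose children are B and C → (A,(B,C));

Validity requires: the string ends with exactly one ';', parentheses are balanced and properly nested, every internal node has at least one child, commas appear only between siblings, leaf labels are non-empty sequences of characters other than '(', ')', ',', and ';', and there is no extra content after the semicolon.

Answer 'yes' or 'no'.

Input: (((V,Y,(H,E,A)),Z,K,C),T)
Paren balance: 4 '(' vs 4 ')' OK
Ends with single ';': False
Full parse: FAILS (must end with ;)
Valid: False

Answer: no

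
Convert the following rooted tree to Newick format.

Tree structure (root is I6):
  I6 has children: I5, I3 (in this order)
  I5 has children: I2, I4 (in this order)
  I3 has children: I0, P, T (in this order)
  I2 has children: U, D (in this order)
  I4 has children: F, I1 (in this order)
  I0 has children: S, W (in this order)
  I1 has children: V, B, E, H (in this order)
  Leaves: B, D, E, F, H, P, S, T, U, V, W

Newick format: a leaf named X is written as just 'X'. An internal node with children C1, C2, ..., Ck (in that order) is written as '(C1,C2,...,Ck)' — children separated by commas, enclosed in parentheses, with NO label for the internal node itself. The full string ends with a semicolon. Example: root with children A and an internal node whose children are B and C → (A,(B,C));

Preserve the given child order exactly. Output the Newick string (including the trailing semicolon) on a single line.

Answer: (((U,D),(F,(V,B,E,H))),((S,W),P,T));

Derivation:
internal I6 with children ['I5', 'I3']
  internal I5 with children ['I2', 'I4']
    internal I2 with children ['U', 'D']
      leaf 'U' → 'U'
      leaf 'D' → 'D'
    → '(U,D)'
    internal I4 with children ['F', 'I1']
      leaf 'F' → 'F'
      internal I1 with children ['V', 'B', 'E', 'H']
        leaf 'V' → 'V'
        leaf 'B' → 'B'
        leaf 'E' → 'E'
        leaf 'H' → 'H'
      → '(V,B,E,H)'
    → '(F,(V,B,E,H))'
  → '((U,D),(F,(V,B,E,H)))'
  internal I3 with children ['I0', 'P', 'T']
    internal I0 with children ['S', 'W']
      leaf 'S' → 'S'
      leaf 'W' → 'W'
    → '(S,W)'
    leaf 'P' → 'P'
    leaf 'T' → 'T'
  → '((S,W),P,T)'
→ '(((U,D),(F,(V,B,E,H))),((S,W),P,T))'
Final: (((U,D),(F,(V,B,E,H))),((S,W),P,T));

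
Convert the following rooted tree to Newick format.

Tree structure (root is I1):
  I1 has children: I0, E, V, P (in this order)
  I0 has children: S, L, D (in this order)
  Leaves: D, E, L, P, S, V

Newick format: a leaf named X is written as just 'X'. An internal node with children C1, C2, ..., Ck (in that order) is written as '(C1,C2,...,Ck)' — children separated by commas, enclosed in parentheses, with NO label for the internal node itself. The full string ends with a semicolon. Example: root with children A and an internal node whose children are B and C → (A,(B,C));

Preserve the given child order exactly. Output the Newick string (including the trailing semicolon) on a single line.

Answer: ((S,L,D),E,V,P);

Derivation:
internal I1 with children ['I0', 'E', 'V', 'P']
  internal I0 with children ['S', 'L', 'D']
    leaf 'S' → 'S'
    leaf 'L' → 'L'
    leaf 'D' → 'D'
  → '(S,L,D)'
  leaf 'E' → 'E'
  leaf 'V' → 'V'
  leaf 'P' → 'P'
→ '((S,L,D),E,V,P)'
Final: ((S,L,D),E,V,P);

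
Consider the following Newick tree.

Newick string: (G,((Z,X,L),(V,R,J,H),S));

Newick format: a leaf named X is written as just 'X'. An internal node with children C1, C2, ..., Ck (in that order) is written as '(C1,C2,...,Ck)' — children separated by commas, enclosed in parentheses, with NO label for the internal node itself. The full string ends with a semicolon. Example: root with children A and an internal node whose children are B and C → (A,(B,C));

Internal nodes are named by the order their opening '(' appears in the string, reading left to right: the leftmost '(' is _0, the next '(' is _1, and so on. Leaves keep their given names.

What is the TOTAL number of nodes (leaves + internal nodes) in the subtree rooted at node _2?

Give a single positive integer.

Newick: (G,((Z,X,L),(V,R,J,H),S));
Locate _2: it is the '(' at position 4 (the 3rd '(' reading left to right).
Query: subtree rooted at _2
_2: subtree_size = 1 + 3
  Z: subtree_size = 1 + 0
  X: subtree_size = 1 + 0
  L: subtree_size = 1 + 0
Total subtree size of _2: 4

Answer: 4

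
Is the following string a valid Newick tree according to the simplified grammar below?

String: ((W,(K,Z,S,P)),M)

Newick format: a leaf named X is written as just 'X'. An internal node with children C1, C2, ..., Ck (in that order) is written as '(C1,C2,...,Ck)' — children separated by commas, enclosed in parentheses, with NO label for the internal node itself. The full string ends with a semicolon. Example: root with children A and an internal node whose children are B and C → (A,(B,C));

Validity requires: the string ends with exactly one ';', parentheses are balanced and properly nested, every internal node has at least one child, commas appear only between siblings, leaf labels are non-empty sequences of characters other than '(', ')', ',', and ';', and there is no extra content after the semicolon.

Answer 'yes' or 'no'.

Input: ((W,(K,Z,S,P)),M)
Paren balance: 3 '(' vs 3 ')' OK
Ends with single ';': False
Full parse: FAILS (must end with ;)
Valid: False

Answer: no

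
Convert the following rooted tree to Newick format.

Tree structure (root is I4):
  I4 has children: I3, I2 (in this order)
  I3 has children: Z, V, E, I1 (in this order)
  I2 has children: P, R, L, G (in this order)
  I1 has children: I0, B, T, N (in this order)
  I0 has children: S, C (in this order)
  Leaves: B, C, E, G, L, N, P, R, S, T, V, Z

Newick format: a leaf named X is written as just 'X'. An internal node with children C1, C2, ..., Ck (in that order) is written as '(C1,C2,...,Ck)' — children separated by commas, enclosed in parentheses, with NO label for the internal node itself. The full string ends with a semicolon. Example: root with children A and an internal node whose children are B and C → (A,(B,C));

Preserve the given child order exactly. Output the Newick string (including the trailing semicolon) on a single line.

internal I4 with children ['I3', 'I2']
  internal I3 with children ['Z', 'V', 'E', 'I1']
    leaf 'Z' → 'Z'
    leaf 'V' → 'V'
    leaf 'E' → 'E'
    internal I1 with children ['I0', 'B', 'T', 'N']
      internal I0 with children ['S', 'C']
        leaf 'S' → 'S'
        leaf 'C' → 'C'
      → '(S,C)'
      leaf 'B' → 'B'
      leaf 'T' → 'T'
      leaf 'N' → 'N'
    → '((S,C),B,T,N)'
  → '(Z,V,E,((S,C),B,T,N))'
  internal I2 with children ['P', 'R', 'L', 'G']
    leaf 'P' → 'P'
    leaf 'R' → 'R'
    leaf 'L' → 'L'
    leaf 'G' → 'G'
  → '(P,R,L,G)'
→ '((Z,V,E,((S,C),B,T,N)),(P,R,L,G))'
Final: ((Z,V,E,((S,C),B,T,N)),(P,R,L,G));

Answer: ((Z,V,E,((S,C),B,T,N)),(P,R,L,G));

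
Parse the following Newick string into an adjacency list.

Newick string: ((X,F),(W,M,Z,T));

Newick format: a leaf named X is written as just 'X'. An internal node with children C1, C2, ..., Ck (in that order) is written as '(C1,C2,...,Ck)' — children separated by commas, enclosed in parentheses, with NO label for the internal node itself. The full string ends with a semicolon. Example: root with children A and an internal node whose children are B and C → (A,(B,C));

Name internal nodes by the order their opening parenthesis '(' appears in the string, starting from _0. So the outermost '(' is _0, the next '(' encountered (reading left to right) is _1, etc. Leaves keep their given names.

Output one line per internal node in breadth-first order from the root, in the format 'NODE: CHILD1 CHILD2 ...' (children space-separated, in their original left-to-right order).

Input: ((X,F),(W,M,Z,T));
Scanning left-to-right, naming '(' by encounter order:
  pos 0: '(' -> open internal node _0 (depth 1)
  pos 1: '(' -> open internal node _1 (depth 2)
  pos 5: ')' -> close internal node _1 (now at depth 1)
  pos 7: '(' -> open internal node _2 (depth 2)
  pos 15: ')' -> close internal node _2 (now at depth 1)
  pos 16: ')' -> close internal node _0 (now at depth 0)
Total internal nodes: 3
BFS adjacency from root:
  _0: _1 _2
  _1: X F
  _2: W M Z T

Answer: _0: _1 _2
_1: X F
_2: W M Z T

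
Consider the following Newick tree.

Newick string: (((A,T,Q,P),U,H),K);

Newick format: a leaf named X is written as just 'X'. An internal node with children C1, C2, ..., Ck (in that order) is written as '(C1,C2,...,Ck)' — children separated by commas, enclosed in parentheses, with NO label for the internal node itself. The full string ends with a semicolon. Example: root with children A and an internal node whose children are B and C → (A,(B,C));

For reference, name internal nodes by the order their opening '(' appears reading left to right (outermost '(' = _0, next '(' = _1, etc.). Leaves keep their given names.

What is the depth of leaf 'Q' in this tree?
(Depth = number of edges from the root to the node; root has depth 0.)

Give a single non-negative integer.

Newick: (((A,T,Q,P),U,H),K);
Naming internals by '(' encounter order: outermost '(' = _0, next = _1, ...
Query node: Q
Path from root: _0 -> _1 -> _2 -> Q
Depth of Q: 3 (number of edges from root)

Answer: 3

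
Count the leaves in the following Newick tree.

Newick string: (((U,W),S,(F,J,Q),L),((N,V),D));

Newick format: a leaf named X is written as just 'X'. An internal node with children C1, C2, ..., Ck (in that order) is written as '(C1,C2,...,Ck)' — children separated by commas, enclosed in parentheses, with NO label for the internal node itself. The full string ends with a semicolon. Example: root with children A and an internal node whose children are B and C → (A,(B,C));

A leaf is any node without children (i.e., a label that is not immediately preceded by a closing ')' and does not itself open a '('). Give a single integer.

Answer: 10

Derivation:
Newick: (((U,W),S,(F,J,Q),L),((N,V),D));
Scan left-to-right; a leaf is any maximal label run not followed by '(':
  pos 3: leaf 'U' → count = 1
  pos 5: leaf 'W' → count = 2
  pos 8: leaf 'S' → count = 3
  pos 11: leaf 'F' → count = 4
  pos 13: leaf 'J' → count = 5
  pos 15: leaf 'Q' → count = 6
  pos 18: leaf 'L' → count = 7
  pos 23: leaf 'N' → count = 8
  pos 25: leaf 'V' → count = 9
  pos 28: leaf 'D' → count = 10
Total leaves: 10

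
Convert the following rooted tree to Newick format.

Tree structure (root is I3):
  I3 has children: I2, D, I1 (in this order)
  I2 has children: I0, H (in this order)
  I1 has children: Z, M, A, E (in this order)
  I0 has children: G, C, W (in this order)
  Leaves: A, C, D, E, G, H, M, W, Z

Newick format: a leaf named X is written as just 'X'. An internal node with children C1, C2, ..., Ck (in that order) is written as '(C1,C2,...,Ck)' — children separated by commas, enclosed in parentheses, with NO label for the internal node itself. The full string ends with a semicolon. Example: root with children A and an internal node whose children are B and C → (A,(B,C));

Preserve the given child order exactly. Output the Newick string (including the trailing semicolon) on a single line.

Answer: (((G,C,W),H),D,(Z,M,A,E));

Derivation:
internal I3 with children ['I2', 'D', 'I1']
  internal I2 with children ['I0', 'H']
    internal I0 with children ['G', 'C', 'W']
      leaf 'G' → 'G'
      leaf 'C' → 'C'
      leaf 'W' → 'W'
    → '(G,C,W)'
    leaf 'H' → 'H'
  → '((G,C,W),H)'
  leaf 'D' → 'D'
  internal I1 with children ['Z', 'M', 'A', 'E']
    leaf 'Z' → 'Z'
    leaf 'M' → 'M'
    leaf 'A' → 'A'
    leaf 'E' → 'E'
  → '(Z,M,A,E)'
→ '(((G,C,W),H),D,(Z,M,A,E))'
Final: (((G,C,W),H),D,(Z,M,A,E));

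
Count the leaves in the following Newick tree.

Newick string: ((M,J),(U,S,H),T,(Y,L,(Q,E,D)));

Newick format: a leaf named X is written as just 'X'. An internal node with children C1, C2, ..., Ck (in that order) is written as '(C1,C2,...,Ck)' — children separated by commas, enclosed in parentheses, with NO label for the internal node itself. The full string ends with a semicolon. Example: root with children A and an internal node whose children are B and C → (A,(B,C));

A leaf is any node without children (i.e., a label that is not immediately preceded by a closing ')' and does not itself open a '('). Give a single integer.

Newick: ((M,J),(U,S,H),T,(Y,L,(Q,E,D)));
Scan left-to-right; a leaf is any maximal label run not followed by '(':
  pos 2: leaf 'M' → count = 1
  pos 4: leaf 'J' → count = 2
  pos 8: leaf 'U' → count = 3
  pos 10: leaf 'S' → count = 4
  pos 12: leaf 'H' → count = 5
  pos 15: leaf 'T' → count = 6
  pos 18: leaf 'Y' → count = 7
  pos 20: leaf 'L' → count = 8
  pos 23: leaf 'Q' → count = 9
  pos 25: leaf 'E' → count = 10
  pos 27: leaf 'D' → count = 11
Total leaves: 11

Answer: 11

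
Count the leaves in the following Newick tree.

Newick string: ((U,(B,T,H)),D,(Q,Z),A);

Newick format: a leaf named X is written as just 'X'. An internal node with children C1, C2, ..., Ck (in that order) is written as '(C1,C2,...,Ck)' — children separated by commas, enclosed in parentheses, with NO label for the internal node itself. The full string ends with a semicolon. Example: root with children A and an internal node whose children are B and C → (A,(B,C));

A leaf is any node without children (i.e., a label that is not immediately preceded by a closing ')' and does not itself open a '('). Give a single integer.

Answer: 8

Derivation:
Newick: ((U,(B,T,H)),D,(Q,Z),A);
Scan left-to-right; a leaf is any maximal label run not followed by '(':
  pos 2: leaf 'U' → count = 1
  pos 5: leaf 'B' → count = 2
  pos 7: leaf 'T' → count = 3
  pos 9: leaf 'H' → count = 4
  pos 13: leaf 'D' → count = 5
  pos 16: leaf 'Q' → count = 6
  pos 18: leaf 'Z' → count = 7
  pos 21: leaf 'A' → count = 8
Total leaves: 8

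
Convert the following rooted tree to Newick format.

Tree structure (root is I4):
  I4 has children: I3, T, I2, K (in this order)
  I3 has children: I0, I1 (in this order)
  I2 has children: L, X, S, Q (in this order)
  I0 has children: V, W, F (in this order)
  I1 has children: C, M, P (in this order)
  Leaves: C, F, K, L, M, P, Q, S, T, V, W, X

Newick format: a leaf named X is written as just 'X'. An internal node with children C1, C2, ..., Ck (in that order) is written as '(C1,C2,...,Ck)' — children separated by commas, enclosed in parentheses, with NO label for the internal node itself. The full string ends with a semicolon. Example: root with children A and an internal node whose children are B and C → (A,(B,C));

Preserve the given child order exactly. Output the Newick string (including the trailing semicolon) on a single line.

internal I4 with children ['I3', 'T', 'I2', 'K']
  internal I3 with children ['I0', 'I1']
    internal I0 with children ['V', 'W', 'F']
      leaf 'V' → 'V'
      leaf 'W' → 'W'
      leaf 'F' → 'F'
    → '(V,W,F)'
    internal I1 with children ['C', 'M', 'P']
      leaf 'C' → 'C'
      leaf 'M' → 'M'
      leaf 'P' → 'P'
    → '(C,M,P)'
  → '((V,W,F),(C,M,P))'
  leaf 'T' → 'T'
  internal I2 with children ['L', 'X', 'S', 'Q']
    leaf 'L' → 'L'
    leaf 'X' → 'X'
    leaf 'S' → 'S'
    leaf 'Q' → 'Q'
  → '(L,X,S,Q)'
  leaf 'K' → 'K'
→ '(((V,W,F),(C,M,P)),T,(L,X,S,Q),K)'
Final: (((V,W,F),(C,M,P)),T,(L,X,S,Q),K);

Answer: (((V,W,F),(C,M,P)),T,(L,X,S,Q),K);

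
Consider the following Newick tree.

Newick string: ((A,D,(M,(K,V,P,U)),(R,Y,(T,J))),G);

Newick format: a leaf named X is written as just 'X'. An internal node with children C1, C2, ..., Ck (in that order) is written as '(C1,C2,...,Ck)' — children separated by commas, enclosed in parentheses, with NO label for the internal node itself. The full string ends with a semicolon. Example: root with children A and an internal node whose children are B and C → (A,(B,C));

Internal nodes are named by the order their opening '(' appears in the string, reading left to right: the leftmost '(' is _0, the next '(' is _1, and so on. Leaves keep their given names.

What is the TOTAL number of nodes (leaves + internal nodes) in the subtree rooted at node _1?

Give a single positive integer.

Newick: ((A,D,(M,(K,V,P,U)),(R,Y,(T,J))),G);
Locate _1: it is the '(' at position 1 (the 2nd '(' reading left to right).
Query: subtree rooted at _1
_1: subtree_size = 1 + 15
  A: subtree_size = 1 + 0
  D: subtree_size = 1 + 0
  _2: subtree_size = 1 + 6
    M: subtree_size = 1 + 0
    _3: subtree_size = 1 + 4
      K: subtree_size = 1 + 0
      V: subtree_size = 1 + 0
      P: subtree_size = 1 + 0
      U: subtree_size = 1 + 0
  _4: subtree_size = 1 + 5
    R: subtree_size = 1 + 0
    Y: subtree_size = 1 + 0
    _5: subtree_size = 1 + 2
      T: subtree_size = 1 + 0
      J: subtree_size = 1 + 0
Total subtree size of _1: 16

Answer: 16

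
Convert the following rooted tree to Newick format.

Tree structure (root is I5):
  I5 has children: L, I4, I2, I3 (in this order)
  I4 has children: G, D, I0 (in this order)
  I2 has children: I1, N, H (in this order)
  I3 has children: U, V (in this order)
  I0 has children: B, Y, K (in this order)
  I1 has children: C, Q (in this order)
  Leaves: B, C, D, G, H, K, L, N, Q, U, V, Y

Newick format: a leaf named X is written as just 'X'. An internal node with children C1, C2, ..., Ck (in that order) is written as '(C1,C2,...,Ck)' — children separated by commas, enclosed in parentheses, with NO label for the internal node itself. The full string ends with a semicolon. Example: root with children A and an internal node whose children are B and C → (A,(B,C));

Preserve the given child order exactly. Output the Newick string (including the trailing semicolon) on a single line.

internal I5 with children ['L', 'I4', 'I2', 'I3']
  leaf 'L' → 'L'
  internal I4 with children ['G', 'D', 'I0']
    leaf 'G' → 'G'
    leaf 'D' → 'D'
    internal I0 with children ['B', 'Y', 'K']
      leaf 'B' → 'B'
      leaf 'Y' → 'Y'
      leaf 'K' → 'K'
    → '(B,Y,K)'
  → '(G,D,(B,Y,K))'
  internal I2 with children ['I1', 'N', 'H']
    internal I1 with children ['C', 'Q']
      leaf 'C' → 'C'
      leaf 'Q' → 'Q'
    → '(C,Q)'
    leaf 'N' → 'N'
    leaf 'H' → 'H'
  → '((C,Q),N,H)'
  internal I3 with children ['U', 'V']
    leaf 'U' → 'U'
    leaf 'V' → 'V'
  → '(U,V)'
→ '(L,(G,D,(B,Y,K)),((C,Q),N,H),(U,V))'
Final: (L,(G,D,(B,Y,K)),((C,Q),N,H),(U,V));

Answer: (L,(G,D,(B,Y,K)),((C,Q),N,H),(U,V));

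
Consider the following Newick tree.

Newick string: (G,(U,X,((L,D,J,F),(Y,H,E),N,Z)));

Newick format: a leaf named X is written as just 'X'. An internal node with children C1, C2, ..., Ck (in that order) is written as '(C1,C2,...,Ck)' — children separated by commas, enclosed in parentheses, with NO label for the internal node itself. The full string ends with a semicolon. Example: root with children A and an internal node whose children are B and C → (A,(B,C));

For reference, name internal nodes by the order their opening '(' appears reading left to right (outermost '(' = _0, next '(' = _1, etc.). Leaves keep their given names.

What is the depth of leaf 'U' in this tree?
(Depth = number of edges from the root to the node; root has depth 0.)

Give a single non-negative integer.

Newick: (G,(U,X,((L,D,J,F),(Y,H,E),N,Z)));
Naming internals by '(' encounter order: outermost '(' = _0, next = _1, ...
Query node: U
Path from root: _0 -> _1 -> U
Depth of U: 2 (number of edges from root)

Answer: 2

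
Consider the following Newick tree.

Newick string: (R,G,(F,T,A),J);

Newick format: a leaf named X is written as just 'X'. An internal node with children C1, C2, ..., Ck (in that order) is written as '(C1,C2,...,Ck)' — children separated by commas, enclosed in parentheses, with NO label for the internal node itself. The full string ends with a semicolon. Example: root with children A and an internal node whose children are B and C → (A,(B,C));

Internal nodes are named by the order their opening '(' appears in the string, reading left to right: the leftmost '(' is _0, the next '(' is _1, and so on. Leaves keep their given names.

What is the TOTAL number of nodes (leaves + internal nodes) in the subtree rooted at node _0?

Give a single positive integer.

Newick: (R,G,(F,T,A),J);
Locate _0: it is the '(' at position 0 (the 1st '(' reading left to right).
Query: subtree rooted at _0
_0: subtree_size = 1 + 7
  R: subtree_size = 1 + 0
  G: subtree_size = 1 + 0
  _1: subtree_size = 1 + 3
    F: subtree_size = 1 + 0
    T: subtree_size = 1 + 0
    A: subtree_size = 1 + 0
  J: subtree_size = 1 + 0
Total subtree size of _0: 8

Answer: 8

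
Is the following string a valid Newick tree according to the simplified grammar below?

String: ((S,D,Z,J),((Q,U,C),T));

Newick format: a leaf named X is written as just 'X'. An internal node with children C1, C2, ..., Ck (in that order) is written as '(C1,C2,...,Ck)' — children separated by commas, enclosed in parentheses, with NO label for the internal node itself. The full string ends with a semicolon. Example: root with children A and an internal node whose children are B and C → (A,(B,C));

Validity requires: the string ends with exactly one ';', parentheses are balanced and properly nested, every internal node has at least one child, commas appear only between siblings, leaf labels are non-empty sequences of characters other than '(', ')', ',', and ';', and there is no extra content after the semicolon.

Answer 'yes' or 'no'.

Input: ((S,D,Z,J),((Q,U,C),T));
Paren balance: 4 '(' vs 4 ')' OK
Ends with single ';': True
Full parse: OK
Valid: True

Answer: yes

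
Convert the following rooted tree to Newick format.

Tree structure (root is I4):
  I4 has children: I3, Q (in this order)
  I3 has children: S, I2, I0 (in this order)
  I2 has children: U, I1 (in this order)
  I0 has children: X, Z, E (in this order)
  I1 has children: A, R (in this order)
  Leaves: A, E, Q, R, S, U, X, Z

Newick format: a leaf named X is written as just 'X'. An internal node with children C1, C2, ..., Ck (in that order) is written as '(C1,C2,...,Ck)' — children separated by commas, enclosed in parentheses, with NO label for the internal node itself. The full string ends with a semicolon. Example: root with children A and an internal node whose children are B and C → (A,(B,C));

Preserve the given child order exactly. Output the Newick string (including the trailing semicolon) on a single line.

Answer: ((S,(U,(A,R)),(X,Z,E)),Q);

Derivation:
internal I4 with children ['I3', 'Q']
  internal I3 with children ['S', 'I2', 'I0']
    leaf 'S' → 'S'
    internal I2 with children ['U', 'I1']
      leaf 'U' → 'U'
      internal I1 with children ['A', 'R']
        leaf 'A' → 'A'
        leaf 'R' → 'R'
      → '(A,R)'
    → '(U,(A,R))'
    internal I0 with children ['X', 'Z', 'E']
      leaf 'X' → 'X'
      leaf 'Z' → 'Z'
      leaf 'E' → 'E'
    → '(X,Z,E)'
  → '(S,(U,(A,R)),(X,Z,E))'
  leaf 'Q' → 'Q'
→ '((S,(U,(A,R)),(X,Z,E)),Q)'
Final: ((S,(U,(A,R)),(X,Z,E)),Q);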